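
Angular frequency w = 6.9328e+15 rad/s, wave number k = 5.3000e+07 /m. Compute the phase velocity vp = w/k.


vp = w / k
= 6.9328e+15 / 5.3000e+07
= 1.3081e+08 m/s

1.3081e+08


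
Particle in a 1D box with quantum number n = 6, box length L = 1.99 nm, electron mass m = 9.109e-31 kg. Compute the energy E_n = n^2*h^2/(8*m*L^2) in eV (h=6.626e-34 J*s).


E = n^2 * h^2 / (8 * m * L^2)
= 6^2 * (6.626e-34)^2 / (8 * 9.109e-31 * (1.99e-9)^2)
= 36 * 4.3904e-67 / (8 * 9.109e-31 * 3.9601e-18)
= 5.4769e-19 J
= 3.4188 eV

3.4188


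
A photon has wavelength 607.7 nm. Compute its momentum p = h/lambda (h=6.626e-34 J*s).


p = h / lambda
= 6.626e-34 / (607.7e-9)
= 6.626e-34 / 6.0770e-07
= 1.0903e-27 kg*m/s

1.0903e-27


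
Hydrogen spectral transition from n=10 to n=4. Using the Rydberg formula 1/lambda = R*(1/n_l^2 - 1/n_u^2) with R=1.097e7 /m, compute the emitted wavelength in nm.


1/lambda = R * (1/n_l^2 - 1/n_u^2)
= 1.097e7 * (1/4^2 - 1/10^2)
= 1.097e7 * (0.0625 - 0.01)
= 1.097e7 * 0.0525
= 5.7592e+05 /m
lambda = 1 / 5.7592e+05 = 1736.3372 nm

1736.3372


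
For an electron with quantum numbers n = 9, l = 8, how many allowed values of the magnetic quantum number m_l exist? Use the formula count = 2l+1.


m_l ranges from -l to +l in integer steps
So m_l goes from -8 to +8
Count = 2l + 1 = 2*8 + 1
= 17

17


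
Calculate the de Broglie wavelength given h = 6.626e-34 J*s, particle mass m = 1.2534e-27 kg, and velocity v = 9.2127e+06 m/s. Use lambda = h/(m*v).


lambda = h / (m * v)
= 6.626e-34 / (1.2534e-27 * 9.2127e+06)
= 6.626e-34 / 1.1547e-20
= 5.7382e-14 m

5.7382e-14


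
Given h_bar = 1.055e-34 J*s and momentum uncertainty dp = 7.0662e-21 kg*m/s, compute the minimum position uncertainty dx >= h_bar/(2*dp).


dx = h_bar / (2 * dp)
= 1.055e-34 / (2 * 7.0662e-21)
= 1.055e-34 / 1.4132e-20
= 7.4651e-15 m

7.4651e-15


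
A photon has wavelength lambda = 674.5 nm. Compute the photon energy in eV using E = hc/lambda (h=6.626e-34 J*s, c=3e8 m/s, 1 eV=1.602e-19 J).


E = hc / lambda
= (6.626e-34)(3e8) / (674.5e-9)
= 1.9878e-25 / 6.7450e-07
= 2.9471e-19 J
Converting to eV: 2.9471e-19 / 1.602e-19
= 1.8396 eV

1.8396


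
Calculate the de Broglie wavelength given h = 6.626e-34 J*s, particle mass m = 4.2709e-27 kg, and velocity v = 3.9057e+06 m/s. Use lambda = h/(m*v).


lambda = h / (m * v)
= 6.626e-34 / (4.2709e-27 * 3.9057e+06)
= 6.626e-34 / 1.6681e-20
= 3.9722e-14 m

3.9722e-14


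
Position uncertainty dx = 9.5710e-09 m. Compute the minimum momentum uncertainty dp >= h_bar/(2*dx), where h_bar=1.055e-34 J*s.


dp = h_bar / (2 * dx)
= 1.055e-34 / (2 * 9.5710e-09)
= 1.055e-34 / 1.9142e-08
= 5.5114e-27 kg*m/s

5.5114e-27


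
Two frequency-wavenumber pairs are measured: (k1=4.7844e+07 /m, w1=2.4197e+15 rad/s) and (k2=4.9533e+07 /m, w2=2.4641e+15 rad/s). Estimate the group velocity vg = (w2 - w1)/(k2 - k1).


vg = (w2 - w1) / (k2 - k1)
= (2.4641e+15 - 2.4197e+15) / (4.9533e+07 - 4.7844e+07)
= 4.4400e+13 / 1.6890e+06
= 2.6288e+07 m/s

2.6288e+07


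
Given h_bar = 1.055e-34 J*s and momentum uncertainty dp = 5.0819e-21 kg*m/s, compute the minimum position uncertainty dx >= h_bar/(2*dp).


dx = h_bar / (2 * dp)
= 1.055e-34 / (2 * 5.0819e-21)
= 1.055e-34 / 1.0164e-20
= 1.0380e-14 m

1.0380e-14


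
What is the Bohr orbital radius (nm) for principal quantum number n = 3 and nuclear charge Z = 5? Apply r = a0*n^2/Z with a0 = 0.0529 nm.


r = a0 * n^2 / Z
= 0.0529 * 3^2 / 5
= 0.0529 * 9 / 5
= 0.0952 nm

0.0952


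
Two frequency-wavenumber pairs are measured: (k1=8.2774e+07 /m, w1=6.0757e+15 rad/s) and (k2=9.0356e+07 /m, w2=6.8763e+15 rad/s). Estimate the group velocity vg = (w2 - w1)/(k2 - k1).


vg = (w2 - w1) / (k2 - k1)
= (6.8763e+15 - 6.0757e+15) / (9.0356e+07 - 8.2774e+07)
= 8.0060e+14 / 7.5820e+06
= 1.0559e+08 m/s

1.0559e+08


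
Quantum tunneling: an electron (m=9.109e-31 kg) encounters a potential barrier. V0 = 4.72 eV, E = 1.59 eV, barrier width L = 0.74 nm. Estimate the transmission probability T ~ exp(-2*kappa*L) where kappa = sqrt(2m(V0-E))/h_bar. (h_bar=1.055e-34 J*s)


V0 - E = 3.13 eV = 5.0143e-19 J
kappa = sqrt(2 * m * (V0-E)) / h_bar
= sqrt(2 * 9.109e-31 * 5.0143e-19) / 1.055e-34
= 9.0594e+09 /m
2*kappa*L = 2 * 9.0594e+09 * 0.74e-9
= 13.408
T = exp(-13.408) = 1.503116e-06

1.503116e-06


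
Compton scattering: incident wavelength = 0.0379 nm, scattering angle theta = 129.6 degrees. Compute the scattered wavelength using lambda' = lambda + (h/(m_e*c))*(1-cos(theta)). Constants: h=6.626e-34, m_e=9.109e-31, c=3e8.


Compton wavelength: h/(m_e*c) = 2.4247e-12 m
d_lambda = 2.4247e-12 * (1 - cos(129.6 deg))
= 2.4247e-12 * 1.637424
= 3.9703e-12 m = 0.00397 nm
lambda' = 0.0379 + 0.00397
= 0.04187 nm

0.04187


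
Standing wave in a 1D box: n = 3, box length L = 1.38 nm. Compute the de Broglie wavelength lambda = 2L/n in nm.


lambda = 2L / n
= 2 * 1.38 / 3
= 2.76 / 3
= 0.92 nm

0.92


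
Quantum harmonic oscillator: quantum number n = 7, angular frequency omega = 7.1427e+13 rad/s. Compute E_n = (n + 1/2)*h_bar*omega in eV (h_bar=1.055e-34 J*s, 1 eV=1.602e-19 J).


E = (n + 1/2) * h_bar * omega
= (7 + 0.5) * 1.055e-34 * 7.1427e+13
= 7.5 * 7.5355e-21
= 5.6517e-20 J
= 0.3528 eV

0.3528


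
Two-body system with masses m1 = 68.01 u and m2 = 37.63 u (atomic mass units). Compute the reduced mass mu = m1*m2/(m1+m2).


mu = m1 * m2 / (m1 + m2)
= 68.01 * 37.63 / (68.01 + 37.63)
= 2559.2163 / 105.64
= 24.2258 u

24.2258


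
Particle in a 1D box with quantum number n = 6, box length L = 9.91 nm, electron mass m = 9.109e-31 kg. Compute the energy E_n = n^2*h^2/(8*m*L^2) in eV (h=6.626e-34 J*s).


E = n^2 * h^2 / (8 * m * L^2)
= 6^2 * (6.626e-34)^2 / (8 * 9.109e-31 * (9.91e-9)^2)
= 36 * 4.3904e-67 / (8 * 9.109e-31 * 9.8208e-17)
= 2.2085e-20 J
= 0.1379 eV

0.1379


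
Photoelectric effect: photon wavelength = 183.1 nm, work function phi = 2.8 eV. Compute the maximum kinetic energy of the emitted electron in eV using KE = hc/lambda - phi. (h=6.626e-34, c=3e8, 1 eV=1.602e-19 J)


E_photon = hc / lambda
= (6.626e-34)(3e8) / (183.1e-9)
= 1.0856e-18 J
= 6.7768 eV
KE = E_photon - phi
= 6.7768 - 2.8
= 3.9768 eV

3.9768


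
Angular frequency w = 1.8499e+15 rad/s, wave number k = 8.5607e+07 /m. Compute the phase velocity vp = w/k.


vp = w / k
= 1.8499e+15 / 8.5607e+07
= 2.1609e+07 m/s

2.1609e+07


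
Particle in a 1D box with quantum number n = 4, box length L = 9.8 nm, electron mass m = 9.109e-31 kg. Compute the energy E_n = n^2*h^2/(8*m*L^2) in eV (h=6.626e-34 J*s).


E = n^2 * h^2 / (8 * m * L^2)
= 4^2 * (6.626e-34)^2 / (8 * 9.109e-31 * (9.8e-9)^2)
= 16 * 4.3904e-67 / (8 * 9.109e-31 * 9.6040e-17)
= 1.0037e-20 J
= 0.0627 eV

0.0627


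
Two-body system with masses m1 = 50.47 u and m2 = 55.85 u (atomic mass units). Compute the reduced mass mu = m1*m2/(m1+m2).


mu = m1 * m2 / (m1 + m2)
= 50.47 * 55.85 / (50.47 + 55.85)
= 2818.7495 / 106.32
= 26.5119 u

26.5119


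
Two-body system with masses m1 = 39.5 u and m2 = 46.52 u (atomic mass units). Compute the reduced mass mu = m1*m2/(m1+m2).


mu = m1 * m2 / (m1 + m2)
= 39.5 * 46.52 / (39.5 + 46.52)
= 1837.54 / 86.02
= 21.3618 u

21.3618


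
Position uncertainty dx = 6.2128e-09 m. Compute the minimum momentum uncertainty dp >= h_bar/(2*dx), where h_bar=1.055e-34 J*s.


dp = h_bar / (2 * dx)
= 1.055e-34 / (2 * 6.2128e-09)
= 1.055e-34 / 1.2426e-08
= 8.4905e-27 kg*m/s

8.4905e-27


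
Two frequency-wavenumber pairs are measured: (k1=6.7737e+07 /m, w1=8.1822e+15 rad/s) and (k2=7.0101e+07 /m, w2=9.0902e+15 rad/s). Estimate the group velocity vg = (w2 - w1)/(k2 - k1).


vg = (w2 - w1) / (k2 - k1)
= (9.0902e+15 - 8.1822e+15) / (7.0101e+07 - 6.7737e+07)
= 9.0800e+14 / 2.3640e+06
= 3.8409e+08 m/s

3.8409e+08


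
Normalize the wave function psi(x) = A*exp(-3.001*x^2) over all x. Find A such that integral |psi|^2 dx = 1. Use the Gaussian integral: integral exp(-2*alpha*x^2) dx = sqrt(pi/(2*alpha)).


integral |psi|^2 dx = A^2 * sqrt(pi/(2*alpha)) = 1
A^2 = sqrt(2*alpha/pi)
= sqrt(2 * 3.001 / pi)
= 1.382207
A = sqrt(1.382207)
= 1.1757

1.1757


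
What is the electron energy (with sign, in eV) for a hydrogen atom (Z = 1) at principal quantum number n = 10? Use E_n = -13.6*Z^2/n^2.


E_n = -13.6 * Z^2 / n^2
= -13.6 * 1^2 / 10^2
= -13.6 * 1 / 100
= -0.136 eV

-0.136


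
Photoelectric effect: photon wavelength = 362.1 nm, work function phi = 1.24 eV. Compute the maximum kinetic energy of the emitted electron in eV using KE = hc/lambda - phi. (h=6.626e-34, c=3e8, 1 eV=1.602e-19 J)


E_photon = hc / lambda
= (6.626e-34)(3e8) / (362.1e-9)
= 5.4896e-19 J
= 3.4267 eV
KE = E_photon - phi
= 3.4267 - 1.24
= 2.1867 eV

2.1867


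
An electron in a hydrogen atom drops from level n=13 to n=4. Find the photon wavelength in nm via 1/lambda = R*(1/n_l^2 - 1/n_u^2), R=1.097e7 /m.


1/lambda = R * (1/n_l^2 - 1/n_u^2)
= 1.097e7 * (1/4^2 - 1/13^2)
= 1.097e7 * (0.0625 - 0.005917)
= 1.097e7 * 0.056583
= 6.2071e+05 /m
lambda = 1 / 6.2071e+05 = 1611.0486 nm

1611.0486


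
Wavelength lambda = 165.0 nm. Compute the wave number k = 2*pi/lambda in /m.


k = 2 * pi / lambda
= 6.2832 / (165.0e-9)
= 6.2832 / 1.6500e-07
= 3.8080e+07 /m

3.8080e+07


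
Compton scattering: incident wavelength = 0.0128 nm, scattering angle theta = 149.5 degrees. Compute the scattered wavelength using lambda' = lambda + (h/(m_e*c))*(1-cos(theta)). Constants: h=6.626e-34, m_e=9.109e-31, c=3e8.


Compton wavelength: h/(m_e*c) = 2.4247e-12 m
d_lambda = 2.4247e-12 * (1 - cos(149.5 deg))
= 2.4247e-12 * 1.861629
= 4.5139e-12 m = 0.004514 nm
lambda' = 0.0128 + 0.004514
= 0.017314 nm

0.017314


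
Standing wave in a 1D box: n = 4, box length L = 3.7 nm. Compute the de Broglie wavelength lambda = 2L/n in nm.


lambda = 2L / n
= 2 * 3.7 / 4
= 7.4 / 4
= 1.85 nm

1.85


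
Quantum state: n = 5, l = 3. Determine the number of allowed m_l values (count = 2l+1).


m_l ranges from -l to +l in integer steps
So m_l goes from -3 to +3
Count = 2l + 1 = 2*3 + 1
= 7

7


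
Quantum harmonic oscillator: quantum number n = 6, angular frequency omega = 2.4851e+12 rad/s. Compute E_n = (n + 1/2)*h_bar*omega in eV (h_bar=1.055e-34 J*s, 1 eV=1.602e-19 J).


E = (n + 1/2) * h_bar * omega
= (6 + 0.5) * 1.055e-34 * 2.4851e+12
= 6.5 * 2.6218e-22
= 1.7042e-21 J
= 0.0106 eV

0.0106


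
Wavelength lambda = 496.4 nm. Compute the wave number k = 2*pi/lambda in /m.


k = 2 * pi / lambda
= 6.2832 / (496.4e-9)
= 6.2832 / 4.9640e-07
= 1.2658e+07 /m

1.2658e+07


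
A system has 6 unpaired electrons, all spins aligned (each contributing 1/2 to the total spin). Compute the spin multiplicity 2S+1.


Total spin S = N * (1/2) = 6 * 0.5 = 3.0
Spin multiplicity = 2S + 1
= 2 * 3.0 + 1
= 7

7


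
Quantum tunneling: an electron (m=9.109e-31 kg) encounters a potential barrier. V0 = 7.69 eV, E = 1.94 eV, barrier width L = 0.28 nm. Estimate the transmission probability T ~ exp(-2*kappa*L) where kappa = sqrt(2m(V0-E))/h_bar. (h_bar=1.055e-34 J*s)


V0 - E = 5.75 eV = 9.2115e-19 J
kappa = sqrt(2 * m * (V0-E)) / h_bar
= sqrt(2 * 9.109e-31 * 9.2115e-19) / 1.055e-34
= 1.2279e+10 /m
2*kappa*L = 2 * 1.2279e+10 * 0.28e-9
= 6.8762
T = exp(-6.8762) = 1.032016e-03

1.032016e-03


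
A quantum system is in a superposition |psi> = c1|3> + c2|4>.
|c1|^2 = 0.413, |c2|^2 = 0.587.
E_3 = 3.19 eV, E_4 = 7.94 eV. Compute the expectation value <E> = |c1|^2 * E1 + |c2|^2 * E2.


<E> = |c1|^2 * E1 + |c2|^2 * E2
= 0.413 * 3.19 + 0.587 * 7.94
= 1.3175 + 4.6608
= 5.9783 eV

5.9783


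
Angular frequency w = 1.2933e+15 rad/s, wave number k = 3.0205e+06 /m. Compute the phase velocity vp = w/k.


vp = w / k
= 1.2933e+15 / 3.0205e+06
= 4.2817e+08 m/s

4.2817e+08


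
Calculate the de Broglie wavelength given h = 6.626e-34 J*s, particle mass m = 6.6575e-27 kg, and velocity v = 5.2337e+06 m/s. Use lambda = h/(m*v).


lambda = h / (m * v)
= 6.626e-34 / (6.6575e-27 * 5.2337e+06)
= 6.626e-34 / 3.4843e-20
= 1.9017e-14 m

1.9017e-14


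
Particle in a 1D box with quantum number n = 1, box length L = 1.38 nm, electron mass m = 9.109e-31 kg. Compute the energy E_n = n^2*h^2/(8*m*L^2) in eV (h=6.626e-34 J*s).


E = n^2 * h^2 / (8 * m * L^2)
= 1^2 * (6.626e-34)^2 / (8 * 9.109e-31 * (1.38e-9)^2)
= 1 * 4.3904e-67 / (8 * 9.109e-31 * 1.9044e-18)
= 3.1636e-20 J
= 0.1975 eV

0.1975


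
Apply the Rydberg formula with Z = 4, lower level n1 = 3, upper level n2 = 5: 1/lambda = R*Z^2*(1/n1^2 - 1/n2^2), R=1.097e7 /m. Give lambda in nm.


1/lambda = R * Z^2 * (1/n1^2 - 1/n2^2)
= 1.097e7 * 4^2 * (1/3^2 - 1/5^2)
= 1.097e7 * 16 * (0.111111 - 0.04)
= 1.2481e+07 /m
lambda = 1 / 1.2481e+07
= 80.1191 nm

80.1191


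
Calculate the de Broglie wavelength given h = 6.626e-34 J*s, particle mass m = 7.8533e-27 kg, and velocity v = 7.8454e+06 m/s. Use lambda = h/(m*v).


lambda = h / (m * v)
= 6.626e-34 / (7.8533e-27 * 7.8454e+06)
= 6.626e-34 / 6.1612e-20
= 1.0754e-14 m

1.0754e-14


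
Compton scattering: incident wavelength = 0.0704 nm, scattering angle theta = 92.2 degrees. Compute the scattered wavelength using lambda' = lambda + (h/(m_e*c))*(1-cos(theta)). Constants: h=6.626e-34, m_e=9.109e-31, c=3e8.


Compton wavelength: h/(m_e*c) = 2.4247e-12 m
d_lambda = 2.4247e-12 * (1 - cos(92.2 deg))
= 2.4247e-12 * 1.038388
= 2.5178e-12 m = 0.002518 nm
lambda' = 0.0704 + 0.002518
= 0.072918 nm

0.072918


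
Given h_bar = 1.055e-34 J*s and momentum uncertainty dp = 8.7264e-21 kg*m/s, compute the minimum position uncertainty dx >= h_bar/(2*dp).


dx = h_bar / (2 * dp)
= 1.055e-34 / (2 * 8.7264e-21)
= 1.055e-34 / 1.7453e-20
= 6.0449e-15 m

6.0449e-15


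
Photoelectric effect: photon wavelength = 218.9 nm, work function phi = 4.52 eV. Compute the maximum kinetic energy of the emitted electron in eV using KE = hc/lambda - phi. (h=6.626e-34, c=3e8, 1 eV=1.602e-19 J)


E_photon = hc / lambda
= (6.626e-34)(3e8) / (218.9e-9)
= 9.0809e-19 J
= 5.6685 eV
KE = E_photon - phi
= 5.6685 - 4.52
= 1.1485 eV

1.1485


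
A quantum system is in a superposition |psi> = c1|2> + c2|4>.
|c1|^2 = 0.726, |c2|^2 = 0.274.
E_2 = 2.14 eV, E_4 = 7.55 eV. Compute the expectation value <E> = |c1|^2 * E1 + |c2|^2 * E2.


<E> = |c1|^2 * E1 + |c2|^2 * E2
= 0.726 * 2.14 + 0.274 * 7.55
= 1.5536 + 2.0687
= 3.6223 eV

3.6223


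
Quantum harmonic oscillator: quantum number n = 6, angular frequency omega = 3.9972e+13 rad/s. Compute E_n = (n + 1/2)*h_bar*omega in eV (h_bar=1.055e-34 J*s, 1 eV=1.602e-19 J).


E = (n + 1/2) * h_bar * omega
= (6 + 0.5) * 1.055e-34 * 3.9972e+13
= 6.5 * 4.2170e-21
= 2.7411e-20 J
= 0.1711 eV

0.1711


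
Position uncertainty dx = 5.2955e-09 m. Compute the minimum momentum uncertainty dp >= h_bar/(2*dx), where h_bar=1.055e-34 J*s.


dp = h_bar / (2 * dx)
= 1.055e-34 / (2 * 5.2955e-09)
= 1.055e-34 / 1.0591e-08
= 9.9613e-27 kg*m/s

9.9613e-27


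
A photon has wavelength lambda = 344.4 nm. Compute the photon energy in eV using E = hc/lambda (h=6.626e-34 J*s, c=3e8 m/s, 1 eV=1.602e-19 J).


E = hc / lambda
= (6.626e-34)(3e8) / (344.4e-9)
= 1.9878e-25 / 3.4440e-07
= 5.7718e-19 J
Converting to eV: 5.7718e-19 / 1.602e-19
= 3.6029 eV

3.6029


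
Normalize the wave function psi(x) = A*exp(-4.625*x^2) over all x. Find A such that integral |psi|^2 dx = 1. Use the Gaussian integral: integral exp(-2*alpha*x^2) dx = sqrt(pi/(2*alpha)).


integral |psi|^2 dx = A^2 * sqrt(pi/(2*alpha)) = 1
A^2 = sqrt(2*alpha/pi)
= sqrt(2 * 4.625 / pi)
= 1.715916
A = sqrt(1.715916)
= 1.3099

1.3099


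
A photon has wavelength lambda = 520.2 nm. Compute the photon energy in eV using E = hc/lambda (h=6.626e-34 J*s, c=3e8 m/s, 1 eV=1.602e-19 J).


E = hc / lambda
= (6.626e-34)(3e8) / (520.2e-9)
= 1.9878e-25 / 5.2020e-07
= 3.8212e-19 J
Converting to eV: 3.8212e-19 / 1.602e-19
= 2.3853 eV

2.3853


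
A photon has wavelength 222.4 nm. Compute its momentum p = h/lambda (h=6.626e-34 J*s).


p = h / lambda
= 6.626e-34 / (222.4e-9)
= 6.626e-34 / 2.2240e-07
= 2.9793e-27 kg*m/s

2.9793e-27


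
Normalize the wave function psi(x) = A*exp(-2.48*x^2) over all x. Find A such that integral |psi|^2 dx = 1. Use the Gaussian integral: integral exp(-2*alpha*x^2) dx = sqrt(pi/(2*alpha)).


integral |psi|^2 dx = A^2 * sqrt(pi/(2*alpha)) = 1
A^2 = sqrt(2*alpha/pi)
= sqrt(2 * 2.48 / pi)
= 1.25651
A = sqrt(1.25651)
= 1.1209

1.1209


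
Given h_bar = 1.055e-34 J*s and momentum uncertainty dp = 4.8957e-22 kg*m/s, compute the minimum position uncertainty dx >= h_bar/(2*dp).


dx = h_bar / (2 * dp)
= 1.055e-34 / (2 * 4.8957e-22)
= 1.055e-34 / 9.7914e-22
= 1.0775e-13 m

1.0775e-13


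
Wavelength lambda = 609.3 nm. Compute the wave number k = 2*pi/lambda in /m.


k = 2 * pi / lambda
= 6.2832 / (609.3e-9)
= 6.2832 / 6.0930e-07
= 1.0312e+07 /m

1.0312e+07


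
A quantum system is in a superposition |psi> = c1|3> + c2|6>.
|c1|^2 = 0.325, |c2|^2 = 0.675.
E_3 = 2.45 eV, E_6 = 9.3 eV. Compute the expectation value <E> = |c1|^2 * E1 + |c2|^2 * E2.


<E> = |c1|^2 * E1 + |c2|^2 * E2
= 0.325 * 2.45 + 0.675 * 9.3
= 0.7963 + 6.2775
= 7.0738 eV

7.0738


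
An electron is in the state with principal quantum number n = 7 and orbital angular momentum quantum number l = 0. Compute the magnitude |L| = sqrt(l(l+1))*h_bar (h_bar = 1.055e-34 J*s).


L = sqrt(l*(l+1)) * h_bar
= sqrt(0 * 1) * 1.055e-34
= sqrt(0) * 1.055e-34
= 0.0 * 1.055e-34
= 0.0000e+00 J*s

0.0000e+00


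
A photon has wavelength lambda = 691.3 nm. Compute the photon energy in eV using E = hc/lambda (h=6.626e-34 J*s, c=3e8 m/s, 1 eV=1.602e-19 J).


E = hc / lambda
= (6.626e-34)(3e8) / (691.3e-9)
= 1.9878e-25 / 6.9130e-07
= 2.8755e-19 J
Converting to eV: 2.8755e-19 / 1.602e-19
= 1.7949 eV

1.7949


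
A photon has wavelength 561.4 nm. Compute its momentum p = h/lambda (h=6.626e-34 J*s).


p = h / lambda
= 6.626e-34 / (561.4e-9)
= 6.626e-34 / 5.6140e-07
= 1.1803e-27 kg*m/s

1.1803e-27


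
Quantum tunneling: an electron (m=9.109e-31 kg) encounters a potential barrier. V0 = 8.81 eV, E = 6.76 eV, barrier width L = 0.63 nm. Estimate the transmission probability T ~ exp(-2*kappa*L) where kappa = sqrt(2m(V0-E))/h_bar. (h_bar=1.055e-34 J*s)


V0 - E = 2.05 eV = 3.2841e-19 J
kappa = sqrt(2 * m * (V0-E)) / h_bar
= sqrt(2 * 9.109e-31 * 3.2841e-19) / 1.055e-34
= 7.3317e+09 /m
2*kappa*L = 2 * 7.3317e+09 * 0.63e-9
= 9.238
T = exp(-9.238) = 9.727471e-05

9.727471e-05


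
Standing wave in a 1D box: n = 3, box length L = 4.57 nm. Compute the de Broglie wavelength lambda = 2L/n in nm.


lambda = 2L / n
= 2 * 4.57 / 3
= 9.14 / 3
= 3.0467 nm

3.0467


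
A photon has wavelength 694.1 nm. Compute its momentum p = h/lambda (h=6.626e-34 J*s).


p = h / lambda
= 6.626e-34 / (694.1e-9)
= 6.626e-34 / 6.9410e-07
= 9.5462e-28 kg*m/s

9.5462e-28


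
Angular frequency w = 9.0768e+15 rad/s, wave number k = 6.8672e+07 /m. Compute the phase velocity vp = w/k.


vp = w / k
= 9.0768e+15 / 6.8672e+07
= 1.3218e+08 m/s

1.3218e+08


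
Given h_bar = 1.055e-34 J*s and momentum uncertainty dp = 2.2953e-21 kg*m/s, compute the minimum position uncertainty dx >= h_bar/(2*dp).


dx = h_bar / (2 * dp)
= 1.055e-34 / (2 * 2.2953e-21)
= 1.055e-34 / 4.5906e-21
= 2.2982e-14 m

2.2982e-14


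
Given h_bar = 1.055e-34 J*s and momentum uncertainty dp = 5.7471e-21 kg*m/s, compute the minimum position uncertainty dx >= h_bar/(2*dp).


dx = h_bar / (2 * dp)
= 1.055e-34 / (2 * 5.7471e-21)
= 1.055e-34 / 1.1494e-20
= 9.1785e-15 m

9.1785e-15


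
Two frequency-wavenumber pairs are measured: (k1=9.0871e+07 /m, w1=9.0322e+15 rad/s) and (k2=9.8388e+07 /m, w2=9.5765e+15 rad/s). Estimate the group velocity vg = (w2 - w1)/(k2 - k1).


vg = (w2 - w1) / (k2 - k1)
= (9.5765e+15 - 9.0322e+15) / (9.8388e+07 - 9.0871e+07)
= 5.4430e+14 / 7.5170e+06
= 7.2409e+07 m/s

7.2409e+07


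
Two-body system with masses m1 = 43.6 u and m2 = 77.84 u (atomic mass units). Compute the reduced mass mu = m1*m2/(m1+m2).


mu = m1 * m2 / (m1 + m2)
= 43.6 * 77.84 / (43.6 + 77.84)
= 3393.824 / 121.44
= 27.9465 u

27.9465


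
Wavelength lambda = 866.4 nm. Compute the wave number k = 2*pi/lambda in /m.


k = 2 * pi / lambda
= 6.2832 / (866.4e-9)
= 6.2832 / 8.6640e-07
= 7.2521e+06 /m

7.2521e+06


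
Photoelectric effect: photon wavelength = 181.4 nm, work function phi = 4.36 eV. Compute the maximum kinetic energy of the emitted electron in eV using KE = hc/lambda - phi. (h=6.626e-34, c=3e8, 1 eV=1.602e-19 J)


E_photon = hc / lambda
= (6.626e-34)(3e8) / (181.4e-9)
= 1.0958e-18 J
= 6.8403 eV
KE = E_photon - phi
= 6.8403 - 4.36
= 2.4803 eV

2.4803


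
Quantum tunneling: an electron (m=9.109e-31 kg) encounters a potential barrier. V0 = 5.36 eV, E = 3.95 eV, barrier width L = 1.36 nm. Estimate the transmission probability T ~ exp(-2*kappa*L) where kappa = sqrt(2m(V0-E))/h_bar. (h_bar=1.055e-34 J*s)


V0 - E = 1.41 eV = 2.2588e-19 J
kappa = sqrt(2 * m * (V0-E)) / h_bar
= sqrt(2 * 9.109e-31 * 2.2588e-19) / 1.055e-34
= 6.0805e+09 /m
2*kappa*L = 2 * 6.0805e+09 * 1.36e-9
= 16.5389
T = exp(-16.5389) = 6.564939e-08

6.564939e-08


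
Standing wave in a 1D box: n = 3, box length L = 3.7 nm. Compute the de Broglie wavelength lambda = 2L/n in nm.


lambda = 2L / n
= 2 * 3.7 / 3
= 7.4 / 3
= 2.4667 nm

2.4667


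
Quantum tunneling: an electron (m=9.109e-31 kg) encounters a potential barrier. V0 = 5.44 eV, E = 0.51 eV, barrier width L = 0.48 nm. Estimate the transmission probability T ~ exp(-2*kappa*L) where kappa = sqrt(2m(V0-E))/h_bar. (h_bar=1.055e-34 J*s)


V0 - E = 4.93 eV = 7.8979e-19 J
kappa = sqrt(2 * m * (V0-E)) / h_bar
= sqrt(2 * 9.109e-31 * 7.8979e-19) / 1.055e-34
= 1.1370e+10 /m
2*kappa*L = 2 * 1.1370e+10 * 0.48e-9
= 10.915
T = exp(-10.915) = 1.818338e-05

1.818338e-05


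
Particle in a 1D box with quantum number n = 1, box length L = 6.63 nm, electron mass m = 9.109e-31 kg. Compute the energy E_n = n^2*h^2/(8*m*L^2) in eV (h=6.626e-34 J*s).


E = n^2 * h^2 / (8 * m * L^2)
= 1^2 * (6.626e-34)^2 / (8 * 9.109e-31 * (6.63e-9)^2)
= 1 * 4.3904e-67 / (8 * 9.109e-31 * 4.3957e-17)
= 1.3706e-21 J
= 0.0086 eV

0.0086


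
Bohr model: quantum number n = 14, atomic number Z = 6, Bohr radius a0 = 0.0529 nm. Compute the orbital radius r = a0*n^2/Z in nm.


r = a0 * n^2 / Z
= 0.0529 * 14^2 / 6
= 0.0529 * 196 / 6
= 1.7281 nm

1.7281


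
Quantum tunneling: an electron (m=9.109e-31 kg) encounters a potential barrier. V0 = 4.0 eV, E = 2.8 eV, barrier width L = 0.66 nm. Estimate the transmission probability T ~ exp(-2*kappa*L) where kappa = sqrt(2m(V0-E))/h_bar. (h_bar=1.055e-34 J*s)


V0 - E = 1.2 eV = 1.9224e-19 J
kappa = sqrt(2 * m * (V0-E)) / h_bar
= sqrt(2 * 9.109e-31 * 1.9224e-19) / 1.055e-34
= 5.6094e+09 /m
2*kappa*L = 2 * 5.6094e+09 * 0.66e-9
= 7.4045
T = exp(-7.4045) = 6.085294e-04

6.085294e-04


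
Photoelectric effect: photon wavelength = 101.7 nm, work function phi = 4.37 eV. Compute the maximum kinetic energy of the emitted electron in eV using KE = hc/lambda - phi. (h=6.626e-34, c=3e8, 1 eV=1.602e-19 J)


E_photon = hc / lambda
= (6.626e-34)(3e8) / (101.7e-9)
= 1.9546e-18 J
= 12.2008 eV
KE = E_photon - phi
= 12.2008 - 4.37
= 7.8308 eV

7.8308


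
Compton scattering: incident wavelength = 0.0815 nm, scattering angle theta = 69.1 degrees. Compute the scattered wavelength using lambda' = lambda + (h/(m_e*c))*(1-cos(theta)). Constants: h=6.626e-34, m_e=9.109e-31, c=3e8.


Compton wavelength: h/(m_e*c) = 2.4247e-12 m
d_lambda = 2.4247e-12 * (1 - cos(69.1 deg))
= 2.4247e-12 * 0.643262
= 1.5597e-12 m = 0.00156 nm
lambda' = 0.0815 + 0.00156
= 0.08306 nm

0.08306


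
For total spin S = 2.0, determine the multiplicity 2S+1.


Spin multiplicity = 2S + 1
= 2 * 2.0 + 1
= 4.0 + 1
= 5

5


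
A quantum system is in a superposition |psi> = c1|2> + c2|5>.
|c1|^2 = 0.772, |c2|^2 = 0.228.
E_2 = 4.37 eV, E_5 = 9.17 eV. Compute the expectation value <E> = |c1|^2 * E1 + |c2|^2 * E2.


<E> = |c1|^2 * E1 + |c2|^2 * E2
= 0.772 * 4.37 + 0.228 * 9.17
= 3.3736 + 2.0908
= 5.4644 eV

5.4644


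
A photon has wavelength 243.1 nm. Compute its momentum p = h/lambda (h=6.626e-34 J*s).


p = h / lambda
= 6.626e-34 / (243.1e-9)
= 6.626e-34 / 2.4310e-07
= 2.7256e-27 kg*m/s

2.7256e-27


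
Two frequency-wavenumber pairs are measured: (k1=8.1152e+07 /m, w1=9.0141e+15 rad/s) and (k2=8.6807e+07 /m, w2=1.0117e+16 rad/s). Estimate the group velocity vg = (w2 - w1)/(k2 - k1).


vg = (w2 - w1) / (k2 - k1)
= (1.0117e+16 - 9.0141e+15) / (8.6807e+07 - 8.1152e+07)
= 1.1029e+15 / 5.6550e+06
= 1.9503e+08 m/s

1.9503e+08


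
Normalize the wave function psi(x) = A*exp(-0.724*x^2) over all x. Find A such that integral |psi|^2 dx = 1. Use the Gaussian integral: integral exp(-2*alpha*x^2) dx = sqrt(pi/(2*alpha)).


integral |psi|^2 dx = A^2 * sqrt(pi/(2*alpha)) = 1
A^2 = sqrt(2*alpha/pi)
= sqrt(2 * 0.724 / pi)
= 0.678906
A = sqrt(0.678906)
= 0.824

0.824


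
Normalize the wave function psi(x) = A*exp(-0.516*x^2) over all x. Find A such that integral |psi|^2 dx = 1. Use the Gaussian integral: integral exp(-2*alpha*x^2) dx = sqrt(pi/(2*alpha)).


integral |psi|^2 dx = A^2 * sqrt(pi/(2*alpha)) = 1
A^2 = sqrt(2*alpha/pi)
= sqrt(2 * 0.516 / pi)
= 0.573146
A = sqrt(0.573146)
= 0.7571

0.7571


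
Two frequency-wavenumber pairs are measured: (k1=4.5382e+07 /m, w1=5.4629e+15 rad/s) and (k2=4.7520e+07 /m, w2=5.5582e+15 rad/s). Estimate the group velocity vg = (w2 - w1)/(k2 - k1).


vg = (w2 - w1) / (k2 - k1)
= (5.5582e+15 - 5.4629e+15) / (4.7520e+07 - 4.5382e+07)
= 9.5300e+13 / 2.1380e+06
= 4.4574e+07 m/s

4.4574e+07


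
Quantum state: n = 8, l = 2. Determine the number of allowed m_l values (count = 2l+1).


m_l ranges from -l to +l in integer steps
So m_l goes from -2 to +2
Count = 2l + 1 = 2*2 + 1
= 5

5


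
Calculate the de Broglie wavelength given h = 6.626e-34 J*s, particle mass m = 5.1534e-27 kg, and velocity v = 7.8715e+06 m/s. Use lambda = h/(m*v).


lambda = h / (m * v)
= 6.626e-34 / (5.1534e-27 * 7.8715e+06)
= 6.626e-34 / 4.0565e-20
= 1.6334e-14 m

1.6334e-14


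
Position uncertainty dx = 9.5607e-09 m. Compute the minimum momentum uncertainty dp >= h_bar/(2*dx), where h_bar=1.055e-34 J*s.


dp = h_bar / (2 * dx)
= 1.055e-34 / (2 * 9.5607e-09)
= 1.055e-34 / 1.9121e-08
= 5.5174e-27 kg*m/s

5.5174e-27


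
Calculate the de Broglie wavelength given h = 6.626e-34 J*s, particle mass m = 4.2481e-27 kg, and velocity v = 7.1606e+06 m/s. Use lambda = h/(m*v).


lambda = h / (m * v)
= 6.626e-34 / (4.2481e-27 * 7.1606e+06)
= 6.626e-34 / 3.0419e-20
= 2.1782e-14 m

2.1782e-14


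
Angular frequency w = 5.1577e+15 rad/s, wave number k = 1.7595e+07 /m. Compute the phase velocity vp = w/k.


vp = w / k
= 5.1577e+15 / 1.7595e+07
= 2.9313e+08 m/s

2.9313e+08


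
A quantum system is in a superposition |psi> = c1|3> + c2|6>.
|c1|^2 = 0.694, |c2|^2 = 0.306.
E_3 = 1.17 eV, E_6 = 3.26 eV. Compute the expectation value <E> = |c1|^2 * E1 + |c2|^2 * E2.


<E> = |c1|^2 * E1 + |c2|^2 * E2
= 0.694 * 1.17 + 0.306 * 3.26
= 0.812 + 0.9976
= 1.8095 eV

1.8095


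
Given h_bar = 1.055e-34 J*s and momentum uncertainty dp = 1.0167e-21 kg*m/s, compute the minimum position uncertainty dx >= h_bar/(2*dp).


dx = h_bar / (2 * dp)
= 1.055e-34 / (2 * 1.0167e-21)
= 1.055e-34 / 2.0334e-21
= 5.1884e-14 m

5.1884e-14


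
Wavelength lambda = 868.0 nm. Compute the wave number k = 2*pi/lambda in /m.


k = 2 * pi / lambda
= 6.2832 / (868.0e-9)
= 6.2832 / 8.6800e-07
= 7.2387e+06 /m

7.2387e+06


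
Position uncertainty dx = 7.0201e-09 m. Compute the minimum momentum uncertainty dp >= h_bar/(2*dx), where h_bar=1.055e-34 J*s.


dp = h_bar / (2 * dx)
= 1.055e-34 / (2 * 7.0201e-09)
= 1.055e-34 / 1.4040e-08
= 7.5141e-27 kg*m/s

7.5141e-27


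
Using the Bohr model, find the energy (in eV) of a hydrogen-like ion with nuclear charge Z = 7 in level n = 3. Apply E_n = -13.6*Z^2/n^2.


E_n = -13.6 * Z^2 / n^2
= -13.6 * 7^2 / 3^2
= -13.6 * 49 / 9
= -74.0444 eV

-74.0444


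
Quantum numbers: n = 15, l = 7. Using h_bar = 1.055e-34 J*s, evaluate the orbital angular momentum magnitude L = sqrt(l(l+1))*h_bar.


L = sqrt(l*(l+1)) * h_bar
= sqrt(7 * 8) * 1.055e-34
= sqrt(56) * 1.055e-34
= 7.4833 * 1.055e-34
= 7.8949e-34 J*s

7.8949e-34


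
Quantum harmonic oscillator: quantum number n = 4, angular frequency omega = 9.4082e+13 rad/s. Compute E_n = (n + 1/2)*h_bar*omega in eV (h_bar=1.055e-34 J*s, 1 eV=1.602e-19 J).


E = (n + 1/2) * h_bar * omega
= (4 + 0.5) * 1.055e-34 * 9.4082e+13
= 4.5 * 9.9257e-21
= 4.4665e-20 J
= 0.2788 eV

0.2788


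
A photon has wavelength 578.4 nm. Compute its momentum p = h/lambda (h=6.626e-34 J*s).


p = h / lambda
= 6.626e-34 / (578.4e-9)
= 6.626e-34 / 5.7840e-07
= 1.1456e-27 kg*m/s

1.1456e-27


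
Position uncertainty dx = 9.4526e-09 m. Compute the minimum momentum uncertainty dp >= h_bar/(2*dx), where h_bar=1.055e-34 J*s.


dp = h_bar / (2 * dx)
= 1.055e-34 / (2 * 9.4526e-09)
= 1.055e-34 / 1.8905e-08
= 5.5805e-27 kg*m/s

5.5805e-27


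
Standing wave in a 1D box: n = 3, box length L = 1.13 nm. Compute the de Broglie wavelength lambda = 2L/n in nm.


lambda = 2L / n
= 2 * 1.13 / 3
= 2.26 / 3
= 0.7533 nm

0.7533


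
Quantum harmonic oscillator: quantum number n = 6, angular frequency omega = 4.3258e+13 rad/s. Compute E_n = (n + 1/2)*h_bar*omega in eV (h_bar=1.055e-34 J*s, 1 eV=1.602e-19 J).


E = (n + 1/2) * h_bar * omega
= (6 + 0.5) * 1.055e-34 * 4.3258e+13
= 6.5 * 4.5637e-21
= 2.9664e-20 J
= 0.1852 eV

0.1852


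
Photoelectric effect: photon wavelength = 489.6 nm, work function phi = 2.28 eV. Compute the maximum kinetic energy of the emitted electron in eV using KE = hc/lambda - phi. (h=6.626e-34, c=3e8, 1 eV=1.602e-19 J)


E_photon = hc / lambda
= (6.626e-34)(3e8) / (489.6e-9)
= 4.0600e-19 J
= 2.5344 eV
KE = E_photon - phi
= 2.5344 - 2.28
= 0.2544 eV

0.2544


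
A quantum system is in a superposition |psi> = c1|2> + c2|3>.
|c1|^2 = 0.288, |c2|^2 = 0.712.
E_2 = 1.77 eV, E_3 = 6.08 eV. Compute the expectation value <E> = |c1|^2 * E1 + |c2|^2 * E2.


<E> = |c1|^2 * E1 + |c2|^2 * E2
= 0.288 * 1.77 + 0.712 * 6.08
= 0.5098 + 4.329
= 4.8387 eV

4.8387


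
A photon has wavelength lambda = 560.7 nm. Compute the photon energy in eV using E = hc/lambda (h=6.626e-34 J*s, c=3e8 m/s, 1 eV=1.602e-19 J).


E = hc / lambda
= (6.626e-34)(3e8) / (560.7e-9)
= 1.9878e-25 / 5.6070e-07
= 3.5452e-19 J
Converting to eV: 3.5452e-19 / 1.602e-19
= 2.213 eV

2.213


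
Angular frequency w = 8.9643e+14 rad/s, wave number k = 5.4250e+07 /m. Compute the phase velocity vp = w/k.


vp = w / k
= 8.9643e+14 / 5.4250e+07
= 1.6524e+07 m/s

1.6524e+07


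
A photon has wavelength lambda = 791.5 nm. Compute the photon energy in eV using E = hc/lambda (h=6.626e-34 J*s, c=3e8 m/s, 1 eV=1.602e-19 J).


E = hc / lambda
= (6.626e-34)(3e8) / (791.5e-9)
= 1.9878e-25 / 7.9150e-07
= 2.5114e-19 J
Converting to eV: 2.5114e-19 / 1.602e-19
= 1.5677 eV

1.5677


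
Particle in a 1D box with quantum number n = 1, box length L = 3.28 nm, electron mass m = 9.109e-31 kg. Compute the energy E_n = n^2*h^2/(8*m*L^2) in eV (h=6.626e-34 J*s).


E = n^2 * h^2 / (8 * m * L^2)
= 1^2 * (6.626e-34)^2 / (8 * 9.109e-31 * (3.28e-9)^2)
= 1 * 4.3904e-67 / (8 * 9.109e-31 * 1.0758e-17)
= 5.6001e-21 J
= 0.035 eV

0.035


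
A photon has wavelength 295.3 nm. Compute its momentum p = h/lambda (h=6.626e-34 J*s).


p = h / lambda
= 6.626e-34 / (295.3e-9)
= 6.626e-34 / 2.9530e-07
= 2.2438e-27 kg*m/s

2.2438e-27


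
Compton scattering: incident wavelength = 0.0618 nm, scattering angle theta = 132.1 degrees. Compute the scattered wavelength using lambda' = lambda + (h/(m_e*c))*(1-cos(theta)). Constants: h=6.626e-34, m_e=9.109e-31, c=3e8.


Compton wavelength: h/(m_e*c) = 2.4247e-12 m
d_lambda = 2.4247e-12 * (1 - cos(132.1 deg))
= 2.4247e-12 * 1.670427
= 4.0503e-12 m = 0.00405 nm
lambda' = 0.0618 + 0.00405
= 0.06585 nm

0.06585


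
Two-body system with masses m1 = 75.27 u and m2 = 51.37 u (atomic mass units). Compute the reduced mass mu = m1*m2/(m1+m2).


mu = m1 * m2 / (m1 + m2)
= 75.27 * 51.37 / (75.27 + 51.37)
= 3866.6199 / 126.64
= 30.5324 u

30.5324


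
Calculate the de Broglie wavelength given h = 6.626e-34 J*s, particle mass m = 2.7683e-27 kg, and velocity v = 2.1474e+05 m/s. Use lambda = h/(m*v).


lambda = h / (m * v)
= 6.626e-34 / (2.7683e-27 * 2.1474e+05)
= 6.626e-34 / 5.9446e-22
= 1.1146e-12 m

1.1146e-12


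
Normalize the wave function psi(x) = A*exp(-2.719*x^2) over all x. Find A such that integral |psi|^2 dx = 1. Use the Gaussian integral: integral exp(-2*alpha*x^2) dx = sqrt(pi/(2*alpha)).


integral |psi|^2 dx = A^2 * sqrt(pi/(2*alpha)) = 1
A^2 = sqrt(2*alpha/pi)
= sqrt(2 * 2.719 / pi)
= 1.315663
A = sqrt(1.315663)
= 1.147

1.147


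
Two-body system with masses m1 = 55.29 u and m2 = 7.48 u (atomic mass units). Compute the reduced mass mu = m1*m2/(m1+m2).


mu = m1 * m2 / (m1 + m2)
= 55.29 * 7.48 / (55.29 + 7.48)
= 413.5692 / 62.77
= 6.5886 u

6.5886


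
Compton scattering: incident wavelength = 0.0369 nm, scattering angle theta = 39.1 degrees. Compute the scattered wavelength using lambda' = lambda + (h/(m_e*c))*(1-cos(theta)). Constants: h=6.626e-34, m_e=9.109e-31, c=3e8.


Compton wavelength: h/(m_e*c) = 2.4247e-12 m
d_lambda = 2.4247e-12 * (1 - cos(39.1 deg))
= 2.4247e-12 * 0.223954
= 5.4302e-13 m = 0.000543 nm
lambda' = 0.0369 + 0.000543
= 0.037443 nm

0.037443


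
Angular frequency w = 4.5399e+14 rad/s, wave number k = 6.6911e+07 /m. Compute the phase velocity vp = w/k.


vp = w / k
= 4.5399e+14 / 6.6911e+07
= 6.7850e+06 m/s

6.7850e+06


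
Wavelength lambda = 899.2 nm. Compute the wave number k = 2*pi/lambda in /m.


k = 2 * pi / lambda
= 6.2832 / (899.2e-9)
= 6.2832 / 8.9920e-07
= 6.9875e+06 /m

6.9875e+06


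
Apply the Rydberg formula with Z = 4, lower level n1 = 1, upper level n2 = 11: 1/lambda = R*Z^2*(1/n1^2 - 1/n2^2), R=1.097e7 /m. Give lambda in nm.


1/lambda = R * Z^2 * (1/n1^2 - 1/n2^2)
= 1.097e7 * 4^2 * (1/1^2 - 1/11^2)
= 1.097e7 * 16 * (1.0 - 0.008264)
= 1.7407e+08 /m
lambda = 1 / 1.7407e+08
= 5.7448 nm

5.7448


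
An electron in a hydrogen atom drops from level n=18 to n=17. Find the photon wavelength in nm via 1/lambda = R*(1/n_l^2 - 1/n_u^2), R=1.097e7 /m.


1/lambda = R * (1/n_l^2 - 1/n_u^2)
= 1.097e7 * (1/17^2 - 1/18^2)
= 1.097e7 * (0.00346 - 0.003086)
= 1.097e7 * 0.000374
= 4.1005e+03 /m
lambda = 1 / 4.1005e+03 = 243875.5046 nm

243875.5046


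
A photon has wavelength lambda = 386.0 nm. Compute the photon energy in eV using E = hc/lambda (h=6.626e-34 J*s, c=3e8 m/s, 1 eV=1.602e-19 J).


E = hc / lambda
= (6.626e-34)(3e8) / (386.0e-9)
= 1.9878e-25 / 3.8600e-07
= 5.1497e-19 J
Converting to eV: 5.1497e-19 / 1.602e-19
= 3.2146 eV

3.2146


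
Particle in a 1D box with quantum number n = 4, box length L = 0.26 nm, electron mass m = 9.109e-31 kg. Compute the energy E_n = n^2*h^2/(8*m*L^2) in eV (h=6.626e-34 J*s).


E = n^2 * h^2 / (8 * m * L^2)
= 4^2 * (6.626e-34)^2 / (8 * 9.109e-31 * (0.26e-9)^2)
= 16 * 4.3904e-67 / (8 * 9.109e-31 * 6.7600e-20)
= 1.4260e-17 J
= 89.0129 eV

89.0129


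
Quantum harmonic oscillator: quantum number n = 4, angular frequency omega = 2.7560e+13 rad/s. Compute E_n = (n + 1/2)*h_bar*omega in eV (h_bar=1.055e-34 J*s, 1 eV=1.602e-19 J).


E = (n + 1/2) * h_bar * omega
= (4 + 0.5) * 1.055e-34 * 2.7560e+13
= 4.5 * 2.9076e-21
= 1.3084e-20 J
= 0.0817 eV

0.0817


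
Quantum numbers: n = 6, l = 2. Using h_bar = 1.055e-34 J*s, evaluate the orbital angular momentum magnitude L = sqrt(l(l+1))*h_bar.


L = sqrt(l*(l+1)) * h_bar
= sqrt(2 * 3) * 1.055e-34
= sqrt(6) * 1.055e-34
= 2.4495 * 1.055e-34
= 2.5842e-34 J*s

2.5842e-34


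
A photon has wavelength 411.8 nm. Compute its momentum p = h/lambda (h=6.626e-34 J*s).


p = h / lambda
= 6.626e-34 / (411.8e-9)
= 6.626e-34 / 4.1180e-07
= 1.6090e-27 kg*m/s

1.6090e-27


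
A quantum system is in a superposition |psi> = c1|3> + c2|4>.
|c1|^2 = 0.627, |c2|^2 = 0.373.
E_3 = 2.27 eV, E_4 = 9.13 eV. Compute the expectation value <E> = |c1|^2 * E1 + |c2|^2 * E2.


<E> = |c1|^2 * E1 + |c2|^2 * E2
= 0.627 * 2.27 + 0.373 * 9.13
= 1.4233 + 3.4055
= 4.8288 eV

4.8288


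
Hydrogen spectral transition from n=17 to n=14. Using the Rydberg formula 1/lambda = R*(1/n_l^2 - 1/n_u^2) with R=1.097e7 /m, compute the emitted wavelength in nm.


1/lambda = R * (1/n_l^2 - 1/n_u^2)
= 1.097e7 * (1/14^2 - 1/17^2)
= 1.097e7 * (0.005102 - 0.00346)
= 1.097e7 * 0.001642
= 1.8011e+04 /m
lambda = 1 / 1.8011e+04 = 55521.9024 nm

55521.9024


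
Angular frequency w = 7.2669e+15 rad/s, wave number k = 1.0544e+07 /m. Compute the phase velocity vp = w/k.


vp = w / k
= 7.2669e+15 / 1.0544e+07
= 6.8920e+08 m/s

6.8920e+08


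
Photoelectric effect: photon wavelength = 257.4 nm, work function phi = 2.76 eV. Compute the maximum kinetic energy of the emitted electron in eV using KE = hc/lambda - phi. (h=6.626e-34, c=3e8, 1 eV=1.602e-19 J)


E_photon = hc / lambda
= (6.626e-34)(3e8) / (257.4e-9)
= 7.7226e-19 J
= 4.8206 eV
KE = E_photon - phi
= 4.8206 - 2.76
= 2.0606 eV

2.0606


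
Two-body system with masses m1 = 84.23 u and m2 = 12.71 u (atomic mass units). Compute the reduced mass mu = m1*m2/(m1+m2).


mu = m1 * m2 / (m1 + m2)
= 84.23 * 12.71 / (84.23 + 12.71)
= 1070.5633 / 96.94
= 11.0436 u

11.0436


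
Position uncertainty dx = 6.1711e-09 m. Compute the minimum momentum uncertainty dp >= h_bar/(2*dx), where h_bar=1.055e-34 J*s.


dp = h_bar / (2 * dx)
= 1.055e-34 / (2 * 6.1711e-09)
= 1.055e-34 / 1.2342e-08
= 8.5479e-27 kg*m/s

8.5479e-27


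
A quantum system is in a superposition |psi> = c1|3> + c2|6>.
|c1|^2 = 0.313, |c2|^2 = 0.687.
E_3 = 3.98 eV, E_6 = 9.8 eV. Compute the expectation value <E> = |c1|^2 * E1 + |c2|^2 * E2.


<E> = |c1|^2 * E1 + |c2|^2 * E2
= 0.313 * 3.98 + 0.687 * 9.8
= 1.2457 + 6.7326
= 7.9783 eV

7.9783


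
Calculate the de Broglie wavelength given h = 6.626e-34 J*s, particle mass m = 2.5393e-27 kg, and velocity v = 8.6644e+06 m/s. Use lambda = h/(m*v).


lambda = h / (m * v)
= 6.626e-34 / (2.5393e-27 * 8.6644e+06)
= 6.626e-34 / 2.2002e-20
= 3.0116e-14 m

3.0116e-14


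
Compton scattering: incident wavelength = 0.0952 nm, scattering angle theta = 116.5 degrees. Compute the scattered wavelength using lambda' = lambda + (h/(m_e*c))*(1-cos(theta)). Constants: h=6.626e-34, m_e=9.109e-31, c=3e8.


Compton wavelength: h/(m_e*c) = 2.4247e-12 m
d_lambda = 2.4247e-12 * (1 - cos(116.5 deg))
= 2.4247e-12 * 1.446198
= 3.5066e-12 m = 0.003507 nm
lambda' = 0.0952 + 0.003507
= 0.098707 nm

0.098707


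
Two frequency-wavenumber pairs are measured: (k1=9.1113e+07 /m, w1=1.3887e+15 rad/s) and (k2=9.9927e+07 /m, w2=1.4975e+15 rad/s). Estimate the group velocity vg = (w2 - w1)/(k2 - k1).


vg = (w2 - w1) / (k2 - k1)
= (1.4975e+15 - 1.3887e+15) / (9.9927e+07 - 9.1113e+07)
= 1.0880e+14 / 8.8140e+06
= 1.2344e+07 m/s

1.2344e+07


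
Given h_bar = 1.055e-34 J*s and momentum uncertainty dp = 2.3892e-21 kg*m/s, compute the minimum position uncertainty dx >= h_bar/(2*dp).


dx = h_bar / (2 * dp)
= 1.055e-34 / (2 * 2.3892e-21)
= 1.055e-34 / 4.7784e-21
= 2.2079e-14 m

2.2079e-14


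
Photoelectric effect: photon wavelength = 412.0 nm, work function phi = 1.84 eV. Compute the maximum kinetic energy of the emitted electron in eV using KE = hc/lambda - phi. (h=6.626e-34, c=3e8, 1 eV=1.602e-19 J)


E_photon = hc / lambda
= (6.626e-34)(3e8) / (412.0e-9)
= 4.8248e-19 J
= 3.0117 eV
KE = E_photon - phi
= 3.0117 - 1.84
= 1.1717 eV

1.1717


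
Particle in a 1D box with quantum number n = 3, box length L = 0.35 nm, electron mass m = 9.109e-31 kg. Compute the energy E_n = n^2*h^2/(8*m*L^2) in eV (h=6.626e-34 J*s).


E = n^2 * h^2 / (8 * m * L^2)
= 3^2 * (6.626e-34)^2 / (8 * 9.109e-31 * (0.35e-9)^2)
= 9 * 4.3904e-67 / (8 * 9.109e-31 * 1.2250e-19)
= 4.4264e-18 J
= 27.6303 eV

27.6303
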